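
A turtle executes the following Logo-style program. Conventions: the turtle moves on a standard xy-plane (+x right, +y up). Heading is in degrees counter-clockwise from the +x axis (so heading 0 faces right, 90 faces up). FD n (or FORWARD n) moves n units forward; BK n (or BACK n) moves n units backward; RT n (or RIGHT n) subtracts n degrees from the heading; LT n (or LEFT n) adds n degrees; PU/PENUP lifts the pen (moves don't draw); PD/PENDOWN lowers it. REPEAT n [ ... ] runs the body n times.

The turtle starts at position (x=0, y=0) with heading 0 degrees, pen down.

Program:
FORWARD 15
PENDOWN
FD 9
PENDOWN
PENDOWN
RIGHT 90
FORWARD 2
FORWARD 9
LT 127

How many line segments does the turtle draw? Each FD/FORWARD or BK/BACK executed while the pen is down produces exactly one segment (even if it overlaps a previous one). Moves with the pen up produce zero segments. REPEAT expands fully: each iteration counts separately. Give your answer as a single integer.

Executing turtle program step by step:
Start: pos=(0,0), heading=0, pen down
FD 15: (0,0) -> (15,0) [heading=0, draw]
PD: pen down
FD 9: (15,0) -> (24,0) [heading=0, draw]
PD: pen down
PD: pen down
RT 90: heading 0 -> 270
FD 2: (24,0) -> (24,-2) [heading=270, draw]
FD 9: (24,-2) -> (24,-11) [heading=270, draw]
LT 127: heading 270 -> 37
Final: pos=(24,-11), heading=37, 4 segment(s) drawn
Segments drawn: 4

Answer: 4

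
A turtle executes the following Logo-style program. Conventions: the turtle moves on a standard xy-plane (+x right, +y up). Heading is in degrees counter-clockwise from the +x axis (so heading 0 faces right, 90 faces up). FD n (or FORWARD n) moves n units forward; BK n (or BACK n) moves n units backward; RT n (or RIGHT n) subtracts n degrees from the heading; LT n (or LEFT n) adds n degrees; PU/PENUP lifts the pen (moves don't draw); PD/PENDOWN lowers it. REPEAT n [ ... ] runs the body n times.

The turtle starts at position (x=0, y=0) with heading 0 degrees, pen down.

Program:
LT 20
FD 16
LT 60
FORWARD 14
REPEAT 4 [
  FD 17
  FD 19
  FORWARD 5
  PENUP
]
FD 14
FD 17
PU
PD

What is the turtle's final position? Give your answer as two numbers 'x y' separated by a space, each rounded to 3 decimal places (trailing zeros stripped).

Answer: 51.328 211.297

Derivation:
Executing turtle program step by step:
Start: pos=(0,0), heading=0, pen down
LT 20: heading 0 -> 20
FD 16: (0,0) -> (15.035,5.472) [heading=20, draw]
LT 60: heading 20 -> 80
FD 14: (15.035,5.472) -> (17.466,19.26) [heading=80, draw]
REPEAT 4 [
  -- iteration 1/4 --
  FD 17: (17.466,19.26) -> (20.418,36.001) [heading=80, draw]
  FD 19: (20.418,36.001) -> (23.717,54.713) [heading=80, draw]
  FD 5: (23.717,54.713) -> (24.586,59.637) [heading=80, draw]
  PU: pen up
  -- iteration 2/4 --
  FD 17: (24.586,59.637) -> (27.538,76.378) [heading=80, move]
  FD 19: (27.538,76.378) -> (30.837,95.09) [heading=80, move]
  FD 5: (30.837,95.09) -> (31.705,100.014) [heading=80, move]
  PU: pen up
  -- iteration 3/4 --
  FD 17: (31.705,100.014) -> (34.657,116.756) [heading=80, move]
  FD 19: (34.657,116.756) -> (37.957,135.467) [heading=80, move]
  FD 5: (37.957,135.467) -> (38.825,140.391) [heading=80, move]
  PU: pen up
  -- iteration 4/4 --
  FD 17: (38.825,140.391) -> (41.777,157.133) [heading=80, move]
  FD 19: (41.777,157.133) -> (45.076,175.844) [heading=80, move]
  FD 5: (45.076,175.844) -> (45.944,180.768) [heading=80, move]
  PU: pen up
]
FD 14: (45.944,180.768) -> (48.376,194.555) [heading=80, move]
FD 17: (48.376,194.555) -> (51.328,211.297) [heading=80, move]
PU: pen up
PD: pen down
Final: pos=(51.328,211.297), heading=80, 5 segment(s) drawn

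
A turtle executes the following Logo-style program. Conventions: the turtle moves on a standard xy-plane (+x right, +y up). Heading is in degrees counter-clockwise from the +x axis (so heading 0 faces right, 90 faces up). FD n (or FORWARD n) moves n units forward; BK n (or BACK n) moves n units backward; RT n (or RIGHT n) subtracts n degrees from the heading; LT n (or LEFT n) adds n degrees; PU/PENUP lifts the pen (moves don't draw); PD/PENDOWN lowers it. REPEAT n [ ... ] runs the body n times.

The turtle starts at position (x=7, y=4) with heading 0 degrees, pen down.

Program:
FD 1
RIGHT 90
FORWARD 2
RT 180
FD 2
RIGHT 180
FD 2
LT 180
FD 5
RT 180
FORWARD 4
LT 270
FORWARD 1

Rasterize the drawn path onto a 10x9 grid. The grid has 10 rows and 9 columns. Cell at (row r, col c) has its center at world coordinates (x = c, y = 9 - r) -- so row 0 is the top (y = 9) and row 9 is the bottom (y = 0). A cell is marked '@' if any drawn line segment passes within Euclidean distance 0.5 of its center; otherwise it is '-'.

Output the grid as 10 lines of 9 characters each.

Answer: ---------
---------
--------@
--------@
--------@
-------@@
-------@@
--------@
---------
---------

Derivation:
Segment 0: (7,4) -> (8,4)
Segment 1: (8,4) -> (8,2)
Segment 2: (8,2) -> (8,4)
Segment 3: (8,4) -> (8,2)
Segment 4: (8,2) -> (8,7)
Segment 5: (8,7) -> (8,3)
Segment 6: (8,3) -> (7,3)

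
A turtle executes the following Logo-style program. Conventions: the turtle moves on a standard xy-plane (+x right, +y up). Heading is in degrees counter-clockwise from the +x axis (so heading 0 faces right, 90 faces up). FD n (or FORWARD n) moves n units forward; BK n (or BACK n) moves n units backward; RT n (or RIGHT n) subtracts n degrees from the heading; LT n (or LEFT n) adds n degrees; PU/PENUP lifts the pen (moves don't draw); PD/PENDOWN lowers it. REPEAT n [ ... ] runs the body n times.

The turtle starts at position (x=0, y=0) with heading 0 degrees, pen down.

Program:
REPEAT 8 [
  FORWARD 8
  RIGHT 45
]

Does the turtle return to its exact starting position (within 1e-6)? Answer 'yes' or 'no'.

Answer: yes

Derivation:
Executing turtle program step by step:
Start: pos=(0,0), heading=0, pen down
REPEAT 8 [
  -- iteration 1/8 --
  FD 8: (0,0) -> (8,0) [heading=0, draw]
  RT 45: heading 0 -> 315
  -- iteration 2/8 --
  FD 8: (8,0) -> (13.657,-5.657) [heading=315, draw]
  RT 45: heading 315 -> 270
  -- iteration 3/8 --
  FD 8: (13.657,-5.657) -> (13.657,-13.657) [heading=270, draw]
  RT 45: heading 270 -> 225
  -- iteration 4/8 --
  FD 8: (13.657,-13.657) -> (8,-19.314) [heading=225, draw]
  RT 45: heading 225 -> 180
  -- iteration 5/8 --
  FD 8: (8,-19.314) -> (0,-19.314) [heading=180, draw]
  RT 45: heading 180 -> 135
  -- iteration 6/8 --
  FD 8: (0,-19.314) -> (-5.657,-13.657) [heading=135, draw]
  RT 45: heading 135 -> 90
  -- iteration 7/8 --
  FD 8: (-5.657,-13.657) -> (-5.657,-5.657) [heading=90, draw]
  RT 45: heading 90 -> 45
  -- iteration 8/8 --
  FD 8: (-5.657,-5.657) -> (0,0) [heading=45, draw]
  RT 45: heading 45 -> 0
]
Final: pos=(0,0), heading=0, 8 segment(s) drawn

Start position: (0, 0)
Final position: (0, 0)
Distance = 0; < 1e-6 -> CLOSED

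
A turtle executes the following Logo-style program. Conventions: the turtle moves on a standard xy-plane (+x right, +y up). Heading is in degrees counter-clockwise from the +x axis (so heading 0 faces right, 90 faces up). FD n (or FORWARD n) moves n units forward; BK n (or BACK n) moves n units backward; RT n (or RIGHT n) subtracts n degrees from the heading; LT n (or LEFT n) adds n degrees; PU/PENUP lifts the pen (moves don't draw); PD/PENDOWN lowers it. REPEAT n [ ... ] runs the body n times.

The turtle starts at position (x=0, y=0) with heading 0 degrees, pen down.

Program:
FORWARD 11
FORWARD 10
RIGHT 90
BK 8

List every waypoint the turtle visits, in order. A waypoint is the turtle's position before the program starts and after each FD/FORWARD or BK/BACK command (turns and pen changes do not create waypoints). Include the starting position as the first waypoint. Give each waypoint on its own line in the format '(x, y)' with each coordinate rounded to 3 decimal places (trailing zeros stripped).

Executing turtle program step by step:
Start: pos=(0,0), heading=0, pen down
FD 11: (0,0) -> (11,0) [heading=0, draw]
FD 10: (11,0) -> (21,0) [heading=0, draw]
RT 90: heading 0 -> 270
BK 8: (21,0) -> (21,8) [heading=270, draw]
Final: pos=(21,8), heading=270, 3 segment(s) drawn
Waypoints (4 total):
(0, 0)
(11, 0)
(21, 0)
(21, 8)

Answer: (0, 0)
(11, 0)
(21, 0)
(21, 8)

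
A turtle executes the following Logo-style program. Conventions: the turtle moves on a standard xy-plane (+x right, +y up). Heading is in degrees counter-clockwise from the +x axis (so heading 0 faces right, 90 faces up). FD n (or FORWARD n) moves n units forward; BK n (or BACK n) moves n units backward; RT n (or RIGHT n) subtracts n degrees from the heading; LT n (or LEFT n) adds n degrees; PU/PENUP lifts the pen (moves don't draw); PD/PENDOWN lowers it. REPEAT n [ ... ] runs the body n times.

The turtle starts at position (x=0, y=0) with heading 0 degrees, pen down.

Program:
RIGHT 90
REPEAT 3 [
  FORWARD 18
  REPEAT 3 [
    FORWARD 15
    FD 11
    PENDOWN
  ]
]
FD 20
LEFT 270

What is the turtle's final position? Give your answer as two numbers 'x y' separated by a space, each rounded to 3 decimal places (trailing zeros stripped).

Answer: 0 -308

Derivation:
Executing turtle program step by step:
Start: pos=(0,0), heading=0, pen down
RT 90: heading 0 -> 270
REPEAT 3 [
  -- iteration 1/3 --
  FD 18: (0,0) -> (0,-18) [heading=270, draw]
  REPEAT 3 [
    -- iteration 1/3 --
    FD 15: (0,-18) -> (0,-33) [heading=270, draw]
    FD 11: (0,-33) -> (0,-44) [heading=270, draw]
    PD: pen down
    -- iteration 2/3 --
    FD 15: (0,-44) -> (0,-59) [heading=270, draw]
    FD 11: (0,-59) -> (0,-70) [heading=270, draw]
    PD: pen down
    -- iteration 3/3 --
    FD 15: (0,-70) -> (0,-85) [heading=270, draw]
    FD 11: (0,-85) -> (0,-96) [heading=270, draw]
    PD: pen down
  ]
  -- iteration 2/3 --
  FD 18: (0,-96) -> (0,-114) [heading=270, draw]
  REPEAT 3 [
    -- iteration 1/3 --
    FD 15: (0,-114) -> (0,-129) [heading=270, draw]
    FD 11: (0,-129) -> (0,-140) [heading=270, draw]
    PD: pen down
    -- iteration 2/3 --
    FD 15: (0,-140) -> (0,-155) [heading=270, draw]
    FD 11: (0,-155) -> (0,-166) [heading=270, draw]
    PD: pen down
    -- iteration 3/3 --
    FD 15: (0,-166) -> (0,-181) [heading=270, draw]
    FD 11: (0,-181) -> (0,-192) [heading=270, draw]
    PD: pen down
  ]
  -- iteration 3/3 --
  FD 18: (0,-192) -> (0,-210) [heading=270, draw]
  REPEAT 3 [
    -- iteration 1/3 --
    FD 15: (0,-210) -> (0,-225) [heading=270, draw]
    FD 11: (0,-225) -> (0,-236) [heading=270, draw]
    PD: pen down
    -- iteration 2/3 --
    FD 15: (0,-236) -> (0,-251) [heading=270, draw]
    FD 11: (0,-251) -> (0,-262) [heading=270, draw]
    PD: pen down
    -- iteration 3/3 --
    FD 15: (0,-262) -> (0,-277) [heading=270, draw]
    FD 11: (0,-277) -> (0,-288) [heading=270, draw]
    PD: pen down
  ]
]
FD 20: (0,-288) -> (0,-308) [heading=270, draw]
LT 270: heading 270 -> 180
Final: pos=(0,-308), heading=180, 22 segment(s) drawn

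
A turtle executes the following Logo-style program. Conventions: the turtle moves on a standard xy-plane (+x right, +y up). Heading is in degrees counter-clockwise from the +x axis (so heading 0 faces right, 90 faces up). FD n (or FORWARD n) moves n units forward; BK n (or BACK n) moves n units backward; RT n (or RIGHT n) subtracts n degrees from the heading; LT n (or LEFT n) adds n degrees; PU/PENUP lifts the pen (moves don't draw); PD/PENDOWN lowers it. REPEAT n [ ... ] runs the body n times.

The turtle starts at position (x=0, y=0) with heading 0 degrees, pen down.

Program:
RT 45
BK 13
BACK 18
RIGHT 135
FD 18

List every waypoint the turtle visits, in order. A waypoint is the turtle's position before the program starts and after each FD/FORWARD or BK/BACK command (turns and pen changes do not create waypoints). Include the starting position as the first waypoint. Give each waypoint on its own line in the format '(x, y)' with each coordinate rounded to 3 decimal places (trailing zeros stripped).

Executing turtle program step by step:
Start: pos=(0,0), heading=0, pen down
RT 45: heading 0 -> 315
BK 13: (0,0) -> (-9.192,9.192) [heading=315, draw]
BK 18: (-9.192,9.192) -> (-21.92,21.92) [heading=315, draw]
RT 135: heading 315 -> 180
FD 18: (-21.92,21.92) -> (-39.92,21.92) [heading=180, draw]
Final: pos=(-39.92,21.92), heading=180, 3 segment(s) drawn
Waypoints (4 total):
(0, 0)
(-9.192, 9.192)
(-21.92, 21.92)
(-39.92, 21.92)

Answer: (0, 0)
(-9.192, 9.192)
(-21.92, 21.92)
(-39.92, 21.92)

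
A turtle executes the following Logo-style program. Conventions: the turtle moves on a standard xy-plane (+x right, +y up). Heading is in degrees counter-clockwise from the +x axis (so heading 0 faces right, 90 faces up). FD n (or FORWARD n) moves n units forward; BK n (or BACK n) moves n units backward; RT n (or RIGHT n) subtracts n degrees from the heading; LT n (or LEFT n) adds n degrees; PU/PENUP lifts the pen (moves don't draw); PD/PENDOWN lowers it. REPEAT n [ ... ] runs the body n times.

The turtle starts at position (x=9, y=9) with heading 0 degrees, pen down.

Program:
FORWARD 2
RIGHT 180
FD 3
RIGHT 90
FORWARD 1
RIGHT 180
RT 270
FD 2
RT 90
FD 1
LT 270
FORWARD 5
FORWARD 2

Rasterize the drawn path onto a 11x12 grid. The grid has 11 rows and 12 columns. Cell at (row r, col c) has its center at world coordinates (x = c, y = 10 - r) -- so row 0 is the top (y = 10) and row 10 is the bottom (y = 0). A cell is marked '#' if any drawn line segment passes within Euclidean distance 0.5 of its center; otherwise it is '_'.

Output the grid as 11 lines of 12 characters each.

Segment 0: (9,9) -> (11,9)
Segment 1: (11,9) -> (8,9)
Segment 2: (8,9) -> (8,10)
Segment 3: (8,10) -> (10,10)
Segment 4: (10,10) -> (10,9)
Segment 5: (10,9) -> (5,9)
Segment 6: (5,9) -> (3,9)

Answer: ________###_
___#########
____________
____________
____________
____________
____________
____________
____________
____________
____________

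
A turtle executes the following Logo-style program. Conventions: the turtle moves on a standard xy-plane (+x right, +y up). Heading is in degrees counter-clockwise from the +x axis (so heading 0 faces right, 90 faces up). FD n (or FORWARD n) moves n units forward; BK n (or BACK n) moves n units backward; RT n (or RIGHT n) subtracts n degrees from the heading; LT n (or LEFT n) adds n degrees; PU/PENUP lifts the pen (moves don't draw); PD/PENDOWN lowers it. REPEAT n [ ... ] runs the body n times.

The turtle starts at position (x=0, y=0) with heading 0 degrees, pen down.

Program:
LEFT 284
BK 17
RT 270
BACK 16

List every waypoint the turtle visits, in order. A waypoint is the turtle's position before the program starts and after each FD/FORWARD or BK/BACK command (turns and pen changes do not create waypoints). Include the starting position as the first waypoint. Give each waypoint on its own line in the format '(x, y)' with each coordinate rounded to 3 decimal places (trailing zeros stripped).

Answer: (0, 0)
(-4.113, 16.495)
(-19.637, 12.624)

Derivation:
Executing turtle program step by step:
Start: pos=(0,0), heading=0, pen down
LT 284: heading 0 -> 284
BK 17: (0,0) -> (-4.113,16.495) [heading=284, draw]
RT 270: heading 284 -> 14
BK 16: (-4.113,16.495) -> (-19.637,12.624) [heading=14, draw]
Final: pos=(-19.637,12.624), heading=14, 2 segment(s) drawn
Waypoints (3 total):
(0, 0)
(-4.113, 16.495)
(-19.637, 12.624)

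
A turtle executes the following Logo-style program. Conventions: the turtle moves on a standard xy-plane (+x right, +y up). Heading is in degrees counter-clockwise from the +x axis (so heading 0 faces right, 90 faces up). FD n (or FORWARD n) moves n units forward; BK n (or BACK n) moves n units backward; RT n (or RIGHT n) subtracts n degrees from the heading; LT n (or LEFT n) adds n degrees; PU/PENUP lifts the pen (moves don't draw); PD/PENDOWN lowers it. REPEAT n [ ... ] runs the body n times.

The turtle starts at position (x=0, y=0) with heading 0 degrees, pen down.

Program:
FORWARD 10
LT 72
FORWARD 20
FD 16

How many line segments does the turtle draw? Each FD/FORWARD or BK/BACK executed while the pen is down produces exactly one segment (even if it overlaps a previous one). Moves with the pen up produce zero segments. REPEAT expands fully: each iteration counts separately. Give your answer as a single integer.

Answer: 3

Derivation:
Executing turtle program step by step:
Start: pos=(0,0), heading=0, pen down
FD 10: (0,0) -> (10,0) [heading=0, draw]
LT 72: heading 0 -> 72
FD 20: (10,0) -> (16.18,19.021) [heading=72, draw]
FD 16: (16.18,19.021) -> (21.125,34.238) [heading=72, draw]
Final: pos=(21.125,34.238), heading=72, 3 segment(s) drawn
Segments drawn: 3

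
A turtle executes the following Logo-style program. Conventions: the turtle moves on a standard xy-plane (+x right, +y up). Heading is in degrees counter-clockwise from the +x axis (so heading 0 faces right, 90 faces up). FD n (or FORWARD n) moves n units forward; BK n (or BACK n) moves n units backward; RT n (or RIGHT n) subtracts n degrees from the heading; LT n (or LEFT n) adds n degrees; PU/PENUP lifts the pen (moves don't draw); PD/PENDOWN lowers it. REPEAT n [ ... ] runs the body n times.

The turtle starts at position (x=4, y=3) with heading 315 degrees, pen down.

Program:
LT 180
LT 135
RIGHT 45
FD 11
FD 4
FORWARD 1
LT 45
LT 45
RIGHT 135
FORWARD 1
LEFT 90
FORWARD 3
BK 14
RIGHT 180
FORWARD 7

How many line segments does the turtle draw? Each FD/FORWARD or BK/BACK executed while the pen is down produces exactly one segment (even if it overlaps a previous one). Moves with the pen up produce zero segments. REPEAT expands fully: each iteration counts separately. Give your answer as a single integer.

Answer: 7

Derivation:
Executing turtle program step by step:
Start: pos=(4,3), heading=315, pen down
LT 180: heading 315 -> 135
LT 135: heading 135 -> 270
RT 45: heading 270 -> 225
FD 11: (4,3) -> (-3.778,-4.778) [heading=225, draw]
FD 4: (-3.778,-4.778) -> (-6.607,-7.607) [heading=225, draw]
FD 1: (-6.607,-7.607) -> (-7.314,-8.314) [heading=225, draw]
LT 45: heading 225 -> 270
LT 45: heading 270 -> 315
RT 135: heading 315 -> 180
FD 1: (-7.314,-8.314) -> (-8.314,-8.314) [heading=180, draw]
LT 90: heading 180 -> 270
FD 3: (-8.314,-8.314) -> (-8.314,-11.314) [heading=270, draw]
BK 14: (-8.314,-11.314) -> (-8.314,2.686) [heading=270, draw]
RT 180: heading 270 -> 90
FD 7: (-8.314,2.686) -> (-8.314,9.686) [heading=90, draw]
Final: pos=(-8.314,9.686), heading=90, 7 segment(s) drawn
Segments drawn: 7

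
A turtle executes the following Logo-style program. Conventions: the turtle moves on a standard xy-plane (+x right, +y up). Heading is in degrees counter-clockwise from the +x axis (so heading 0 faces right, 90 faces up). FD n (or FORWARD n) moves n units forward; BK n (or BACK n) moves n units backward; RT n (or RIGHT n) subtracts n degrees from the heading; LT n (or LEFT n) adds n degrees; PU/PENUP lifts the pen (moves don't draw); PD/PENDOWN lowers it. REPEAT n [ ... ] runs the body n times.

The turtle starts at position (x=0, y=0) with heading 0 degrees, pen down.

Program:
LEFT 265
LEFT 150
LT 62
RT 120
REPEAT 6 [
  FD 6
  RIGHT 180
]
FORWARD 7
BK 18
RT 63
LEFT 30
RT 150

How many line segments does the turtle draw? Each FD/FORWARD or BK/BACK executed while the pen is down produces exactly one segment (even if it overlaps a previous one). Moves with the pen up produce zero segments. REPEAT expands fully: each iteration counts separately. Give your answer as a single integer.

Answer: 8

Derivation:
Executing turtle program step by step:
Start: pos=(0,0), heading=0, pen down
LT 265: heading 0 -> 265
LT 150: heading 265 -> 55
LT 62: heading 55 -> 117
RT 120: heading 117 -> 357
REPEAT 6 [
  -- iteration 1/6 --
  FD 6: (0,0) -> (5.992,-0.314) [heading=357, draw]
  RT 180: heading 357 -> 177
  -- iteration 2/6 --
  FD 6: (5.992,-0.314) -> (0,0) [heading=177, draw]
  RT 180: heading 177 -> 357
  -- iteration 3/6 --
  FD 6: (0,0) -> (5.992,-0.314) [heading=357, draw]
  RT 180: heading 357 -> 177
  -- iteration 4/6 --
  FD 6: (5.992,-0.314) -> (0,0) [heading=177, draw]
  RT 180: heading 177 -> 357
  -- iteration 5/6 --
  FD 6: (0,0) -> (5.992,-0.314) [heading=357, draw]
  RT 180: heading 357 -> 177
  -- iteration 6/6 --
  FD 6: (5.992,-0.314) -> (0,0) [heading=177, draw]
  RT 180: heading 177 -> 357
]
FD 7: (0,0) -> (6.99,-0.366) [heading=357, draw]
BK 18: (6.99,-0.366) -> (-10.985,0.576) [heading=357, draw]
RT 63: heading 357 -> 294
LT 30: heading 294 -> 324
RT 150: heading 324 -> 174
Final: pos=(-10.985,0.576), heading=174, 8 segment(s) drawn
Segments drawn: 8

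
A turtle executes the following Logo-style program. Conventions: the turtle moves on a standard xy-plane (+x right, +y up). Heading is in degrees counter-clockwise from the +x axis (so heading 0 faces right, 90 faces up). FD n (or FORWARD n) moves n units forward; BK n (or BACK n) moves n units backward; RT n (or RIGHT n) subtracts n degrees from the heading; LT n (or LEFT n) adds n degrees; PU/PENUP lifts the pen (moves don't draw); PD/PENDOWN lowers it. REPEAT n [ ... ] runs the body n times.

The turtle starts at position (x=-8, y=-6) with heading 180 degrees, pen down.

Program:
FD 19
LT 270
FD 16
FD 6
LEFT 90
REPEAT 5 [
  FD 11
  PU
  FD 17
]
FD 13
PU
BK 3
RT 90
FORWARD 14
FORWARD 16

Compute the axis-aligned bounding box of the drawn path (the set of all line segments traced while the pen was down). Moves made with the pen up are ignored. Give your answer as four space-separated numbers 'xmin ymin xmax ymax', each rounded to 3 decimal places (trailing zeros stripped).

Answer: -38 -6 -8 16

Derivation:
Executing turtle program step by step:
Start: pos=(-8,-6), heading=180, pen down
FD 19: (-8,-6) -> (-27,-6) [heading=180, draw]
LT 270: heading 180 -> 90
FD 16: (-27,-6) -> (-27,10) [heading=90, draw]
FD 6: (-27,10) -> (-27,16) [heading=90, draw]
LT 90: heading 90 -> 180
REPEAT 5 [
  -- iteration 1/5 --
  FD 11: (-27,16) -> (-38,16) [heading=180, draw]
  PU: pen up
  FD 17: (-38,16) -> (-55,16) [heading=180, move]
  -- iteration 2/5 --
  FD 11: (-55,16) -> (-66,16) [heading=180, move]
  PU: pen up
  FD 17: (-66,16) -> (-83,16) [heading=180, move]
  -- iteration 3/5 --
  FD 11: (-83,16) -> (-94,16) [heading=180, move]
  PU: pen up
  FD 17: (-94,16) -> (-111,16) [heading=180, move]
  -- iteration 4/5 --
  FD 11: (-111,16) -> (-122,16) [heading=180, move]
  PU: pen up
  FD 17: (-122,16) -> (-139,16) [heading=180, move]
  -- iteration 5/5 --
  FD 11: (-139,16) -> (-150,16) [heading=180, move]
  PU: pen up
  FD 17: (-150,16) -> (-167,16) [heading=180, move]
]
FD 13: (-167,16) -> (-180,16) [heading=180, move]
PU: pen up
BK 3: (-180,16) -> (-177,16) [heading=180, move]
RT 90: heading 180 -> 90
FD 14: (-177,16) -> (-177,30) [heading=90, move]
FD 16: (-177,30) -> (-177,46) [heading=90, move]
Final: pos=(-177,46), heading=90, 4 segment(s) drawn

Segment endpoints: x in {-38, -27, -27, -27, -8}, y in {-6, -6, 10, 16, 16}
xmin=-38, ymin=-6, xmax=-8, ymax=16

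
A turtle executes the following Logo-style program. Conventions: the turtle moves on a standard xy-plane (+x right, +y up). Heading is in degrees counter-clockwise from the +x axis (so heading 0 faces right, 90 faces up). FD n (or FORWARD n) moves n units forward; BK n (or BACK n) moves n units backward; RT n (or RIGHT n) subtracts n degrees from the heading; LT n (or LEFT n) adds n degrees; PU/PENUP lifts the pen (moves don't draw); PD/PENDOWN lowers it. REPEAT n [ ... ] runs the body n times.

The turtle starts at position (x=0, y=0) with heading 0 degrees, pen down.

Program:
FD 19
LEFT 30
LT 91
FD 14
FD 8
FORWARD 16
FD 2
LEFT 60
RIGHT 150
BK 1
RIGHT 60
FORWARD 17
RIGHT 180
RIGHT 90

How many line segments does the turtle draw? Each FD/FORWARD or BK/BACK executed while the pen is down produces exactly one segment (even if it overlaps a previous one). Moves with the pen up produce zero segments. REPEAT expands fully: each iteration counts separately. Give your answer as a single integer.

Answer: 7

Derivation:
Executing turtle program step by step:
Start: pos=(0,0), heading=0, pen down
FD 19: (0,0) -> (19,0) [heading=0, draw]
LT 30: heading 0 -> 30
LT 91: heading 30 -> 121
FD 14: (19,0) -> (11.789,12) [heading=121, draw]
FD 8: (11.789,12) -> (7.669,18.858) [heading=121, draw]
FD 16: (7.669,18.858) -> (-0.571,32.572) [heading=121, draw]
FD 2: (-0.571,32.572) -> (-1.602,34.287) [heading=121, draw]
LT 60: heading 121 -> 181
RT 150: heading 181 -> 31
BK 1: (-1.602,34.287) -> (-2.459,33.772) [heading=31, draw]
RT 60: heading 31 -> 331
FD 17: (-2.459,33.772) -> (12.41,25.53) [heading=331, draw]
RT 180: heading 331 -> 151
RT 90: heading 151 -> 61
Final: pos=(12.41,25.53), heading=61, 7 segment(s) drawn
Segments drawn: 7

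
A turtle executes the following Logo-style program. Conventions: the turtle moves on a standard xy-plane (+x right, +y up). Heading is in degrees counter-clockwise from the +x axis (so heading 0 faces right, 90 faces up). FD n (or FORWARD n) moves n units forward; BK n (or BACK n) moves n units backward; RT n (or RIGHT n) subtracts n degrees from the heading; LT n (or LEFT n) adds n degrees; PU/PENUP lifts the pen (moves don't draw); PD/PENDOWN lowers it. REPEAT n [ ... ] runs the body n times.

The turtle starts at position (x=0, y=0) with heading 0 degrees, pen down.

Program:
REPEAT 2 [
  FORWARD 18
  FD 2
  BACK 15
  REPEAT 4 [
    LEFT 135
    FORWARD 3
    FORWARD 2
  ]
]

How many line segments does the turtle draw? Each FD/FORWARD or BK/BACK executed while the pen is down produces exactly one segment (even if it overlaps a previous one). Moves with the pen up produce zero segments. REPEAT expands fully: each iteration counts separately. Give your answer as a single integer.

Answer: 22

Derivation:
Executing turtle program step by step:
Start: pos=(0,0), heading=0, pen down
REPEAT 2 [
  -- iteration 1/2 --
  FD 18: (0,0) -> (18,0) [heading=0, draw]
  FD 2: (18,0) -> (20,0) [heading=0, draw]
  BK 15: (20,0) -> (5,0) [heading=0, draw]
  REPEAT 4 [
    -- iteration 1/4 --
    LT 135: heading 0 -> 135
    FD 3: (5,0) -> (2.879,2.121) [heading=135, draw]
    FD 2: (2.879,2.121) -> (1.464,3.536) [heading=135, draw]
    -- iteration 2/4 --
    LT 135: heading 135 -> 270
    FD 3: (1.464,3.536) -> (1.464,0.536) [heading=270, draw]
    FD 2: (1.464,0.536) -> (1.464,-1.464) [heading=270, draw]
    -- iteration 3/4 --
    LT 135: heading 270 -> 45
    FD 3: (1.464,-1.464) -> (3.586,0.657) [heading=45, draw]
    FD 2: (3.586,0.657) -> (5,2.071) [heading=45, draw]
    -- iteration 4/4 --
    LT 135: heading 45 -> 180
    FD 3: (5,2.071) -> (2,2.071) [heading=180, draw]
    FD 2: (2,2.071) -> (0,2.071) [heading=180, draw]
  ]
  -- iteration 2/2 --
  FD 18: (0,2.071) -> (-18,2.071) [heading=180, draw]
  FD 2: (-18,2.071) -> (-20,2.071) [heading=180, draw]
  BK 15: (-20,2.071) -> (-5,2.071) [heading=180, draw]
  REPEAT 4 [
    -- iteration 1/4 --
    LT 135: heading 180 -> 315
    FD 3: (-5,2.071) -> (-2.879,-0.05) [heading=315, draw]
    FD 2: (-2.879,-0.05) -> (-1.464,-1.464) [heading=315, draw]
    -- iteration 2/4 --
    LT 135: heading 315 -> 90
    FD 3: (-1.464,-1.464) -> (-1.464,1.536) [heading=90, draw]
    FD 2: (-1.464,1.536) -> (-1.464,3.536) [heading=90, draw]
    -- iteration 3/4 --
    LT 135: heading 90 -> 225
    FD 3: (-1.464,3.536) -> (-3.586,1.414) [heading=225, draw]
    FD 2: (-3.586,1.414) -> (-5,0) [heading=225, draw]
    -- iteration 4/4 --
    LT 135: heading 225 -> 0
    FD 3: (-5,0) -> (-2,0) [heading=0, draw]
    FD 2: (-2,0) -> (0,0) [heading=0, draw]
  ]
]
Final: pos=(0,0), heading=0, 22 segment(s) drawn
Segments drawn: 22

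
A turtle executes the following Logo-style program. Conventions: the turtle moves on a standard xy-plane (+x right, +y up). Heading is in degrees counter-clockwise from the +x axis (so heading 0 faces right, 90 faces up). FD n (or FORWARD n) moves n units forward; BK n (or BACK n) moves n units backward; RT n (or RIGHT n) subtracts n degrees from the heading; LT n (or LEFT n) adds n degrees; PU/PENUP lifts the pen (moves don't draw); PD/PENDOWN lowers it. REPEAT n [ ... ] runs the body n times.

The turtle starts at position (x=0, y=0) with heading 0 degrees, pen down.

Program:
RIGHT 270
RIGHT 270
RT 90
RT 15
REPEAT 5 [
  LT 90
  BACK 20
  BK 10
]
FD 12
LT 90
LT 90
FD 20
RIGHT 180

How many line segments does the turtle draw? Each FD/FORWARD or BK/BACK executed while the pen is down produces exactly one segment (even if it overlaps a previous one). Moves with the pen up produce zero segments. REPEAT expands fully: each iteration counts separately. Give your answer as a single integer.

Executing turtle program step by step:
Start: pos=(0,0), heading=0, pen down
RT 270: heading 0 -> 90
RT 270: heading 90 -> 180
RT 90: heading 180 -> 90
RT 15: heading 90 -> 75
REPEAT 5 [
  -- iteration 1/5 --
  LT 90: heading 75 -> 165
  BK 20: (0,0) -> (19.319,-5.176) [heading=165, draw]
  BK 10: (19.319,-5.176) -> (28.978,-7.765) [heading=165, draw]
  -- iteration 2/5 --
  LT 90: heading 165 -> 255
  BK 20: (28.978,-7.765) -> (34.154,11.554) [heading=255, draw]
  BK 10: (34.154,11.554) -> (36.742,21.213) [heading=255, draw]
  -- iteration 3/5 --
  LT 90: heading 255 -> 345
  BK 20: (36.742,21.213) -> (17.424,26.39) [heading=345, draw]
  BK 10: (17.424,26.39) -> (7.765,28.978) [heading=345, draw]
  -- iteration 4/5 --
  LT 90: heading 345 -> 75
  BK 20: (7.765,28.978) -> (2.588,9.659) [heading=75, draw]
  BK 10: (2.588,9.659) -> (0,0) [heading=75, draw]
  -- iteration 5/5 --
  LT 90: heading 75 -> 165
  BK 20: (0,0) -> (19.319,-5.176) [heading=165, draw]
  BK 10: (19.319,-5.176) -> (28.978,-7.765) [heading=165, draw]
]
FD 12: (28.978,-7.765) -> (17.387,-4.659) [heading=165, draw]
LT 90: heading 165 -> 255
LT 90: heading 255 -> 345
FD 20: (17.387,-4.659) -> (36.705,-9.835) [heading=345, draw]
RT 180: heading 345 -> 165
Final: pos=(36.705,-9.835), heading=165, 12 segment(s) drawn
Segments drawn: 12

Answer: 12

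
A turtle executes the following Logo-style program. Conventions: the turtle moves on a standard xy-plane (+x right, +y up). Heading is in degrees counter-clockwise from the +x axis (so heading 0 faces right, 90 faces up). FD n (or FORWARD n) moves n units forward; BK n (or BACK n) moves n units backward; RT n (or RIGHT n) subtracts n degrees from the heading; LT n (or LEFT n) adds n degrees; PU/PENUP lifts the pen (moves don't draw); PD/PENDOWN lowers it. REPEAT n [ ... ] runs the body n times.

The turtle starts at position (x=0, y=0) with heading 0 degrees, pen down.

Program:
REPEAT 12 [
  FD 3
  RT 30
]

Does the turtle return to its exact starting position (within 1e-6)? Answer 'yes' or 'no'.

Answer: yes

Derivation:
Executing turtle program step by step:
Start: pos=(0,0), heading=0, pen down
REPEAT 12 [
  -- iteration 1/12 --
  FD 3: (0,0) -> (3,0) [heading=0, draw]
  RT 30: heading 0 -> 330
  -- iteration 2/12 --
  FD 3: (3,0) -> (5.598,-1.5) [heading=330, draw]
  RT 30: heading 330 -> 300
  -- iteration 3/12 --
  FD 3: (5.598,-1.5) -> (7.098,-4.098) [heading=300, draw]
  RT 30: heading 300 -> 270
  -- iteration 4/12 --
  FD 3: (7.098,-4.098) -> (7.098,-7.098) [heading=270, draw]
  RT 30: heading 270 -> 240
  -- iteration 5/12 --
  FD 3: (7.098,-7.098) -> (5.598,-9.696) [heading=240, draw]
  RT 30: heading 240 -> 210
  -- iteration 6/12 --
  FD 3: (5.598,-9.696) -> (3,-11.196) [heading=210, draw]
  RT 30: heading 210 -> 180
  -- iteration 7/12 --
  FD 3: (3,-11.196) -> (0,-11.196) [heading=180, draw]
  RT 30: heading 180 -> 150
  -- iteration 8/12 --
  FD 3: (0,-11.196) -> (-2.598,-9.696) [heading=150, draw]
  RT 30: heading 150 -> 120
  -- iteration 9/12 --
  FD 3: (-2.598,-9.696) -> (-4.098,-7.098) [heading=120, draw]
  RT 30: heading 120 -> 90
  -- iteration 10/12 --
  FD 3: (-4.098,-7.098) -> (-4.098,-4.098) [heading=90, draw]
  RT 30: heading 90 -> 60
  -- iteration 11/12 --
  FD 3: (-4.098,-4.098) -> (-2.598,-1.5) [heading=60, draw]
  RT 30: heading 60 -> 30
  -- iteration 12/12 --
  FD 3: (-2.598,-1.5) -> (0,0) [heading=30, draw]
  RT 30: heading 30 -> 0
]
Final: pos=(0,0), heading=0, 12 segment(s) drawn

Start position: (0, 0)
Final position: (0, 0)
Distance = 0; < 1e-6 -> CLOSED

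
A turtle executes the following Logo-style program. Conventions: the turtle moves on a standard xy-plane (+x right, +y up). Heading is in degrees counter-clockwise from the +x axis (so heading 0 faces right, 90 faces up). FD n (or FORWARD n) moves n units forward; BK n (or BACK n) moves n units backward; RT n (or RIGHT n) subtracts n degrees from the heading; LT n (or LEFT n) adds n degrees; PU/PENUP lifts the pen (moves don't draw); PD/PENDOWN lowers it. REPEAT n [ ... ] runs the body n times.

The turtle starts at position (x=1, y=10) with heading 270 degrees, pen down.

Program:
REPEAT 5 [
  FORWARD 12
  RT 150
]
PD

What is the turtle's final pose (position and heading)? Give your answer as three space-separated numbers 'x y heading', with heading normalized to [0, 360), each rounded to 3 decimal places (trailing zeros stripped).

Executing turtle program step by step:
Start: pos=(1,10), heading=270, pen down
REPEAT 5 [
  -- iteration 1/5 --
  FD 12: (1,10) -> (1,-2) [heading=270, draw]
  RT 150: heading 270 -> 120
  -- iteration 2/5 --
  FD 12: (1,-2) -> (-5,8.392) [heading=120, draw]
  RT 150: heading 120 -> 330
  -- iteration 3/5 --
  FD 12: (-5,8.392) -> (5.392,2.392) [heading=330, draw]
  RT 150: heading 330 -> 180
  -- iteration 4/5 --
  FD 12: (5.392,2.392) -> (-6.608,2.392) [heading=180, draw]
  RT 150: heading 180 -> 30
  -- iteration 5/5 --
  FD 12: (-6.608,2.392) -> (3.785,8.392) [heading=30, draw]
  RT 150: heading 30 -> 240
]
PD: pen down
Final: pos=(3.785,8.392), heading=240, 5 segment(s) drawn

Answer: 3.785 8.392 240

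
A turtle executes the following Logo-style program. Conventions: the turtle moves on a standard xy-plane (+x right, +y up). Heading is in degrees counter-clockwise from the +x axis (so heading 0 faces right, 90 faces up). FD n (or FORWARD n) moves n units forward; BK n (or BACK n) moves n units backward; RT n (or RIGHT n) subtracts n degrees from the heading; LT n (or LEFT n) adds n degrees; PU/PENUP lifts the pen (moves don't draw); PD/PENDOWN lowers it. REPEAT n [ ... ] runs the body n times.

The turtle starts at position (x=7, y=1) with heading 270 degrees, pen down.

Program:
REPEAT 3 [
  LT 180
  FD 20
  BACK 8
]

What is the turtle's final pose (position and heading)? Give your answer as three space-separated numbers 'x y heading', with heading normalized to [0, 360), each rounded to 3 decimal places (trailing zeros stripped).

Executing turtle program step by step:
Start: pos=(7,1), heading=270, pen down
REPEAT 3 [
  -- iteration 1/3 --
  LT 180: heading 270 -> 90
  FD 20: (7,1) -> (7,21) [heading=90, draw]
  BK 8: (7,21) -> (7,13) [heading=90, draw]
  -- iteration 2/3 --
  LT 180: heading 90 -> 270
  FD 20: (7,13) -> (7,-7) [heading=270, draw]
  BK 8: (7,-7) -> (7,1) [heading=270, draw]
  -- iteration 3/3 --
  LT 180: heading 270 -> 90
  FD 20: (7,1) -> (7,21) [heading=90, draw]
  BK 8: (7,21) -> (7,13) [heading=90, draw]
]
Final: pos=(7,13), heading=90, 6 segment(s) drawn

Answer: 7 13 90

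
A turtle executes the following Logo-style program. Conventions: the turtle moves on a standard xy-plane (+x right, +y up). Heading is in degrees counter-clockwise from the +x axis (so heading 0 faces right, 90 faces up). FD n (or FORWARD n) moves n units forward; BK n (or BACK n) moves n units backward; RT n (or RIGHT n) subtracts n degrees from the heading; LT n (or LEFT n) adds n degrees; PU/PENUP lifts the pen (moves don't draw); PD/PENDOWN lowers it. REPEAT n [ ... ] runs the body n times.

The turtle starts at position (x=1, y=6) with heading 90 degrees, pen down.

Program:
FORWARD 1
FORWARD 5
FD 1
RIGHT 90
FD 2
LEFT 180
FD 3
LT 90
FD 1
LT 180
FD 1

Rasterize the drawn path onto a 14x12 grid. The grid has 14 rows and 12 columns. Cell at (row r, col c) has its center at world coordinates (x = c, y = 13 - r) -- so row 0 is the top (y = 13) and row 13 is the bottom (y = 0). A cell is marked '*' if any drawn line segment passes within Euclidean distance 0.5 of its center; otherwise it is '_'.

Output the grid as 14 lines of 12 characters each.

Segment 0: (1,6) -> (1,7)
Segment 1: (1,7) -> (1,12)
Segment 2: (1,12) -> (1,13)
Segment 3: (1,13) -> (3,13)
Segment 4: (3,13) -> (0,13)
Segment 5: (0,13) -> (-0,12)
Segment 6: (-0,12) -> (0,13)

Answer: ****________
**__________
_*__________
_*__________
_*__________
_*__________
_*__________
_*__________
____________
____________
____________
____________
____________
____________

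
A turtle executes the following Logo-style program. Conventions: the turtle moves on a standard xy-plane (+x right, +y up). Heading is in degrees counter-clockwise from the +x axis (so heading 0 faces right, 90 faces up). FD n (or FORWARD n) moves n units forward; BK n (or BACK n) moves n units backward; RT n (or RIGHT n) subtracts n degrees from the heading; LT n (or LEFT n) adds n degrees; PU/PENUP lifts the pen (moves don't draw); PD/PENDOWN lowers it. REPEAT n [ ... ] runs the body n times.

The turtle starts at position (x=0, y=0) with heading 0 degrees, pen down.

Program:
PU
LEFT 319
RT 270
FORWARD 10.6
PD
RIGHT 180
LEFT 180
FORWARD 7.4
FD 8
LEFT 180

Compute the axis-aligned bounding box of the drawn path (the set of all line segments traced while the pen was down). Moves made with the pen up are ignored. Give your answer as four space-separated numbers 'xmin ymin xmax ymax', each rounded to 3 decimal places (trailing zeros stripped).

Executing turtle program step by step:
Start: pos=(0,0), heading=0, pen down
PU: pen up
LT 319: heading 0 -> 319
RT 270: heading 319 -> 49
FD 10.6: (0,0) -> (6.954,8) [heading=49, move]
PD: pen down
RT 180: heading 49 -> 229
LT 180: heading 229 -> 49
FD 7.4: (6.954,8) -> (11.809,13.585) [heading=49, draw]
FD 8: (11.809,13.585) -> (17.058,19.622) [heading=49, draw]
LT 180: heading 49 -> 229
Final: pos=(17.058,19.622), heading=229, 2 segment(s) drawn

Segment endpoints: x in {6.954, 11.809, 17.058}, y in {8, 13.585, 19.622}
xmin=6.954, ymin=8, xmax=17.058, ymax=19.622

Answer: 6.954 8 17.058 19.622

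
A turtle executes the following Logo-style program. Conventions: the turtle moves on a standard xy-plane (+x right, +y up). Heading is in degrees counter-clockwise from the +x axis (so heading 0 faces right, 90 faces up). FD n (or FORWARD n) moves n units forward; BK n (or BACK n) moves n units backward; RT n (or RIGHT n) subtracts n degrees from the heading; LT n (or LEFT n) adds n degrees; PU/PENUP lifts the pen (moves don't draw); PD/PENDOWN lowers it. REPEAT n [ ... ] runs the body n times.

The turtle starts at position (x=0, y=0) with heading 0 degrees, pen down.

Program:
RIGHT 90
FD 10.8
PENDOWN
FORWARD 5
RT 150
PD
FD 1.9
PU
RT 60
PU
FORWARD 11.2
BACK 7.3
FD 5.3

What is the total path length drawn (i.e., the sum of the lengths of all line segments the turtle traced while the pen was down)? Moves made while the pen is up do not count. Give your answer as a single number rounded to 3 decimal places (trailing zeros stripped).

Answer: 17.7

Derivation:
Executing turtle program step by step:
Start: pos=(0,0), heading=0, pen down
RT 90: heading 0 -> 270
FD 10.8: (0,0) -> (0,-10.8) [heading=270, draw]
PD: pen down
FD 5: (0,-10.8) -> (0,-15.8) [heading=270, draw]
RT 150: heading 270 -> 120
PD: pen down
FD 1.9: (0,-15.8) -> (-0.95,-14.155) [heading=120, draw]
PU: pen up
RT 60: heading 120 -> 60
PU: pen up
FD 11.2: (-0.95,-14.155) -> (4.65,-4.455) [heading=60, move]
BK 7.3: (4.65,-4.455) -> (1,-10.777) [heading=60, move]
FD 5.3: (1,-10.777) -> (3.65,-6.187) [heading=60, move]
Final: pos=(3.65,-6.187), heading=60, 3 segment(s) drawn

Segment lengths:
  seg 1: (0,0) -> (0,-10.8), length = 10.8
  seg 2: (0,-10.8) -> (0,-15.8), length = 5
  seg 3: (0,-15.8) -> (-0.95,-14.155), length = 1.9
Total = 17.7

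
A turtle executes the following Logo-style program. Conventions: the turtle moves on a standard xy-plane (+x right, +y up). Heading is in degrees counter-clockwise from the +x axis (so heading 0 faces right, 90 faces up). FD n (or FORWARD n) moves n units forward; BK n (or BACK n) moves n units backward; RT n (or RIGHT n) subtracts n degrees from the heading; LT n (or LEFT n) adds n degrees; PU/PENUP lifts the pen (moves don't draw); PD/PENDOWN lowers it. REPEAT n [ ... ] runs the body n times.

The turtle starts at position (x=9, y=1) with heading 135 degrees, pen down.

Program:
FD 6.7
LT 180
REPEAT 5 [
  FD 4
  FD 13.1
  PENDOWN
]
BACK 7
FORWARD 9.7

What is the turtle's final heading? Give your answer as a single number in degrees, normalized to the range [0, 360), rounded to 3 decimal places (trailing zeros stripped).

Answer: 315

Derivation:
Executing turtle program step by step:
Start: pos=(9,1), heading=135, pen down
FD 6.7: (9,1) -> (4.262,5.738) [heading=135, draw]
LT 180: heading 135 -> 315
REPEAT 5 [
  -- iteration 1/5 --
  FD 4: (4.262,5.738) -> (7.091,2.909) [heading=315, draw]
  FD 13.1: (7.091,2.909) -> (16.354,-6.354) [heading=315, draw]
  PD: pen down
  -- iteration 2/5 --
  FD 4: (16.354,-6.354) -> (19.182,-9.182) [heading=315, draw]
  FD 13.1: (19.182,-9.182) -> (28.445,-18.445) [heading=315, draw]
  PD: pen down
  -- iteration 3/5 --
  FD 4: (28.445,-18.445) -> (31.274,-21.274) [heading=315, draw]
  FD 13.1: (31.274,-21.274) -> (40.537,-30.537) [heading=315, draw]
  PD: pen down
  -- iteration 4/5 --
  FD 4: (40.537,-30.537) -> (43.365,-33.365) [heading=315, draw]
  FD 13.1: (43.365,-33.365) -> (52.628,-42.628) [heading=315, draw]
  PD: pen down
  -- iteration 5/5 --
  FD 4: (52.628,-42.628) -> (55.457,-45.457) [heading=315, draw]
  FD 13.1: (55.457,-45.457) -> (64.72,-54.72) [heading=315, draw]
  PD: pen down
]
BK 7: (64.72,-54.72) -> (59.77,-49.77) [heading=315, draw]
FD 9.7: (59.77,-49.77) -> (66.629,-56.629) [heading=315, draw]
Final: pos=(66.629,-56.629), heading=315, 13 segment(s) drawn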